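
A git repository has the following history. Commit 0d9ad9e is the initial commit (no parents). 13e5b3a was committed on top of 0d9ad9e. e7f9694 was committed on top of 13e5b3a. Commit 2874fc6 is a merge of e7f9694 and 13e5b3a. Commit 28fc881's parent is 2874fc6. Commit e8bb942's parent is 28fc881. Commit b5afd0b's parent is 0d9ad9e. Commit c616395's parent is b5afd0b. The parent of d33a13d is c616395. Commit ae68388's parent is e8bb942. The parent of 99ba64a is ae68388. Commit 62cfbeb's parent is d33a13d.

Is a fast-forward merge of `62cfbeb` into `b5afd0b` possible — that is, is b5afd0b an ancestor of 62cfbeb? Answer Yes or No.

Yes

A fast-forward from b5afd0b to 62cfbeb is possible iff b5afd0b is an ancestor of 62cfbeb.
Ancestors of 62cfbeb: {0d9ad9e, 62cfbeb, b5afd0b, c616395, d33a13d}.
b5afd0b is among them, so fast-forward is possible.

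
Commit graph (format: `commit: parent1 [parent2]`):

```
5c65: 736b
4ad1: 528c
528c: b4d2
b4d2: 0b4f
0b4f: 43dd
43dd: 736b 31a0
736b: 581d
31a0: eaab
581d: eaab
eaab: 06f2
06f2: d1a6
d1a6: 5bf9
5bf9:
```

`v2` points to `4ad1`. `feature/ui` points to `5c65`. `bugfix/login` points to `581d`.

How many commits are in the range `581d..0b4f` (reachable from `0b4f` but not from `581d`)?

Reachable from 0b4f: {06f2, 0b4f, 31a0, 43dd, 581d, 5bf9, 736b, d1a6, eaab}.
Reachable from 581d: {06f2, 581d, 5bf9, d1a6, eaab}.
In 0b4f's history but not 581d's: {0b4f, 31a0, 43dd, 736b} — 4 commits.

4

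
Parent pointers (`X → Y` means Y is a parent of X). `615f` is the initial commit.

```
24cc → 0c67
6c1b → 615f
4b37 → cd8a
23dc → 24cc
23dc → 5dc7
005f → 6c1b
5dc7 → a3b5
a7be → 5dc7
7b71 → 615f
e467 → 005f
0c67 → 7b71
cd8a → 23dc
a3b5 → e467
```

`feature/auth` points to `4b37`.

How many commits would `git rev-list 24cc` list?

Walking parent pointers from 24cc: reachable set = {0c67, 24cc, 615f, 7b71}.
That is 4 commits.

4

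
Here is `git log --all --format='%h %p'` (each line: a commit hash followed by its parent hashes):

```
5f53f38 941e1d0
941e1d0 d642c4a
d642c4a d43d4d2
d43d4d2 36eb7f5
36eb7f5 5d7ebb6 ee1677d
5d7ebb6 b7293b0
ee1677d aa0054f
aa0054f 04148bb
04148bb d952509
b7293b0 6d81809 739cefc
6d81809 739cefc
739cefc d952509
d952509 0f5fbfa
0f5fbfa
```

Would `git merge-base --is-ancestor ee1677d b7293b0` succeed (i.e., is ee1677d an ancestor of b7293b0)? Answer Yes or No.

Ancestors of b7293b0: {0f5fbfa, 6d81809, 739cefc, b7293b0, d952509}.
ee1677d is not in that set, so it is not an ancestor of b7293b0.

No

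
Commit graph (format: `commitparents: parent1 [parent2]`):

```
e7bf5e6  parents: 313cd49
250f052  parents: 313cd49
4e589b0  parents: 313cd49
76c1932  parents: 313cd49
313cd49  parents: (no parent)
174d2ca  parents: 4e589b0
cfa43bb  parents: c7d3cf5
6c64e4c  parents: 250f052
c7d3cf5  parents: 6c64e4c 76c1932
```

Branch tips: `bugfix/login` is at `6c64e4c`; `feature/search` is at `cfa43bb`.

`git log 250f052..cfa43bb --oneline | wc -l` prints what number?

Reachable from cfa43bb: {250f052, 313cd49, 6c64e4c, 76c1932, c7d3cf5, cfa43bb}.
Reachable from 250f052: {250f052, 313cd49}.
In cfa43bb's history but not 250f052's: {6c64e4c, 76c1932, c7d3cf5, cfa43bb} — 4 commits.

4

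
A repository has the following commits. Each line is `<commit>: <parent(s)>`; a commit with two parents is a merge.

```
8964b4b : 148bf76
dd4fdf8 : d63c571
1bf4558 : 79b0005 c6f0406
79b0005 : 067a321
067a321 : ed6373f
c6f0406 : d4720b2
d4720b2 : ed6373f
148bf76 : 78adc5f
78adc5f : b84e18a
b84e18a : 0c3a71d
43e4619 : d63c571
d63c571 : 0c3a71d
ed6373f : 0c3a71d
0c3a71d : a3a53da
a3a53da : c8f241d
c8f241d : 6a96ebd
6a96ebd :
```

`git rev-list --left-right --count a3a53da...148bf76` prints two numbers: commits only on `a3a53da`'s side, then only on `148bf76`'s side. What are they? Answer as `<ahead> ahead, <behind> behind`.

Reachable from a3a53da: {6a96ebd, a3a53da, c8f241d}.
Reachable from 148bf76: {0c3a71d, 148bf76, 6a96ebd, 78adc5f, a3a53da, b84e18a, c8f241d}.
Only in a3a53da's history (ahead): {} — 0.
Only in 148bf76's history (behind): {0c3a71d, 148bf76, 78adc5f, b84e18a} — 4.

0 ahead, 4 behind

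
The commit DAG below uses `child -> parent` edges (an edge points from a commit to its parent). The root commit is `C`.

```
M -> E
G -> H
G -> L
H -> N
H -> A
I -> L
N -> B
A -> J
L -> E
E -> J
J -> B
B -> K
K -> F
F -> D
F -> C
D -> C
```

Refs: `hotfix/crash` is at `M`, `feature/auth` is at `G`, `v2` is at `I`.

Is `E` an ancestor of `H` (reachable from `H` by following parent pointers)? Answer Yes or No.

Ancestors of H: {A, B, C, D, F, H, J, K, N}.
E is not in that set, so it is not an ancestor of H.

No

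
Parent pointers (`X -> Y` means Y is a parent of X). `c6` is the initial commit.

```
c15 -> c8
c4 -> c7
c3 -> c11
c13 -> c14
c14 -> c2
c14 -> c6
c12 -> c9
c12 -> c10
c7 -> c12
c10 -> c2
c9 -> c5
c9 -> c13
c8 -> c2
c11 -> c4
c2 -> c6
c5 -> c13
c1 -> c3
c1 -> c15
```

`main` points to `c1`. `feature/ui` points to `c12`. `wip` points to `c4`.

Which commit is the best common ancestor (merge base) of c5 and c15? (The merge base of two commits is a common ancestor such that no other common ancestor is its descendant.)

Ancestors of c5: {c13, c14, c2, c5, c6}.
Ancestors of c15: {c15, c2, c6, c8}.
Common ancestors: {c2, c6}.
Among these, c2 is not an ancestor of any other common ancestor — it is the merge base.

c2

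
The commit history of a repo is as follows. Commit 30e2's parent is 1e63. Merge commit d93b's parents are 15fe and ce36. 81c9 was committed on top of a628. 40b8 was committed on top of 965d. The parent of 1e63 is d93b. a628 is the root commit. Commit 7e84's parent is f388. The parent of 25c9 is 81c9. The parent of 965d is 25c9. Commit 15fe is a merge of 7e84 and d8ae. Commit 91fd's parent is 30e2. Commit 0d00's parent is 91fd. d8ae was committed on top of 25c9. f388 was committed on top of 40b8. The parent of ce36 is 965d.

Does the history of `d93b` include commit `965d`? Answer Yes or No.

Ancestors of d93b (commits reachable by following parents): {15fe, 25c9, 40b8, 7e84, 81c9, 965d, a628, ce36, d8ae, d93b, f388}.
965d is in that set, so it is an ancestor of d93b.

Yes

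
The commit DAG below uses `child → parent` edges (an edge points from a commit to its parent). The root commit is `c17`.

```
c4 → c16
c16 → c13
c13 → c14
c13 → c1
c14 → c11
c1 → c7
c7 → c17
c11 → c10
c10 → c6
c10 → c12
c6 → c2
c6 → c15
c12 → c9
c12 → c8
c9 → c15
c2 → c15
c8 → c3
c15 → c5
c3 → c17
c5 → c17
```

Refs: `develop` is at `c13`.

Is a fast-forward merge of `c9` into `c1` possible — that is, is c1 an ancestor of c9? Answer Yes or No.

No

A fast-forward from c1 to c9 is possible iff c1 is an ancestor of c9.
Ancestors of c9: {c15, c17, c5, c9}.
c1 is not among them, so fast-forward is not possible.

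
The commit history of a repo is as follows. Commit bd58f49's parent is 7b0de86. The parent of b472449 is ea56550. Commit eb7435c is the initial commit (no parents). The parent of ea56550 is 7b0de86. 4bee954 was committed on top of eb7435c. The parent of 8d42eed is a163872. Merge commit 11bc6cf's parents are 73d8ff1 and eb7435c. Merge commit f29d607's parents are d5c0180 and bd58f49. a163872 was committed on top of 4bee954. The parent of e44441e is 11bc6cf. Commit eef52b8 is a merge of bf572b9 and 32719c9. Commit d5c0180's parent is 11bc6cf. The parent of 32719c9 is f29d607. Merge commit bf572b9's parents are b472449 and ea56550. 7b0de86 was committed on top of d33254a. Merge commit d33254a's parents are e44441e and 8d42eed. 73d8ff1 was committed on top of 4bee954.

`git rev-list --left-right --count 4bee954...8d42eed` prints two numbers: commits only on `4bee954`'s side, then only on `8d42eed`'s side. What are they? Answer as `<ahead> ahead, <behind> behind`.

Reachable from 4bee954: {4bee954, eb7435c}.
Reachable from 8d42eed: {4bee954, 8d42eed, a163872, eb7435c}.
Only in 4bee954's history (ahead): {} — 0.
Only in 8d42eed's history (behind): {8d42eed, a163872} — 2.

0 ahead, 2 behind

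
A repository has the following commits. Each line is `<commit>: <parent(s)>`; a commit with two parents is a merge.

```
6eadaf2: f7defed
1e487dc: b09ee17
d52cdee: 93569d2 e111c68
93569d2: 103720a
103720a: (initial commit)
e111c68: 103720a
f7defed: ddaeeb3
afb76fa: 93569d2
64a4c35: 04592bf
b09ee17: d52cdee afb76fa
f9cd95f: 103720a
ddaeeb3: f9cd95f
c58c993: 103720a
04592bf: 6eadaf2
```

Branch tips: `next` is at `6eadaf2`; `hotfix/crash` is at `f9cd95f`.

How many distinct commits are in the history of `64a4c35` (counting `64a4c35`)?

Walking parent pointers from 64a4c35: reachable set = {04592bf, 103720a, 64a4c35, 6eadaf2, ddaeeb3, f7defed, f9cd95f}.
That is 7 commits.

7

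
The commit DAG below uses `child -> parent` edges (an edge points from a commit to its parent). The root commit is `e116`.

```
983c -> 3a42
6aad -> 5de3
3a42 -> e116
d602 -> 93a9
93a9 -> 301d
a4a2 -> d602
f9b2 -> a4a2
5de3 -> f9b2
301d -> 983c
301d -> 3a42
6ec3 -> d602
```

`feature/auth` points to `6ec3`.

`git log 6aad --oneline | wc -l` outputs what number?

Walking parent pointers from 6aad: reachable set = {301d, 3a42, 5de3, 6aad, 93a9, 983c, a4a2, d602, e116, f9b2}.
That is 10 commits.

10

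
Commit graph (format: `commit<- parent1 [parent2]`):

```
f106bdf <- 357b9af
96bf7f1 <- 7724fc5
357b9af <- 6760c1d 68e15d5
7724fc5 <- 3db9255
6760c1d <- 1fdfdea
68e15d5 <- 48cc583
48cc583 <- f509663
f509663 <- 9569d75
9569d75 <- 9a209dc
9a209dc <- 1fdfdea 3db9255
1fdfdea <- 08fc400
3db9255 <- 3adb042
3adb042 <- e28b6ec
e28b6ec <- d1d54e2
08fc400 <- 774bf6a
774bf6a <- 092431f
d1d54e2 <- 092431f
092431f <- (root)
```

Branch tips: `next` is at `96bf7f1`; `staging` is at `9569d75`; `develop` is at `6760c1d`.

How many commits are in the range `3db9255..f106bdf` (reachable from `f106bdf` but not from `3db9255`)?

Reachable from f106bdf: {08fc400, 092431f, 1fdfdea, 357b9af, 3adb042, 3db9255, 48cc583, 6760c1d, 68e15d5, 774bf6a, 9569d75, 9a209dc, d1d54e2, e28b6ec, f106bdf, f509663}.
Reachable from 3db9255: {092431f, 3adb042, 3db9255, d1d54e2, e28b6ec}.
In f106bdf's history but not 3db9255's: {08fc400, 1fdfdea, 357b9af, 48cc583, 6760c1d, 68e15d5, 774bf6a, 9569d75, 9a209dc, f106bdf, f509663} — 11 commits.

11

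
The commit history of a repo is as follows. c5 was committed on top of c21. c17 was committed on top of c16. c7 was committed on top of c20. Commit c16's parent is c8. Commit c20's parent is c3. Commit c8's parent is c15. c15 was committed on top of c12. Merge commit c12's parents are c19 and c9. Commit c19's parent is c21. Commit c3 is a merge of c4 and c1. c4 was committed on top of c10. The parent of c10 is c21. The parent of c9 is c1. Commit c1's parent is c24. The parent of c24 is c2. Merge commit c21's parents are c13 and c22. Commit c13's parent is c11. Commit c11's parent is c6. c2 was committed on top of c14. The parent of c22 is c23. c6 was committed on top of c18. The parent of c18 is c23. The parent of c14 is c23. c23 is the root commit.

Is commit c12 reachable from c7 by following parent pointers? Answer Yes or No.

No

Ancestors of c7: {c1, c10, c11, c13, c14, c18, c2, c20, c21, c22, c23, c24, c3, c4, c6, c7}.
c12 is not in that set, so it is not an ancestor of c7.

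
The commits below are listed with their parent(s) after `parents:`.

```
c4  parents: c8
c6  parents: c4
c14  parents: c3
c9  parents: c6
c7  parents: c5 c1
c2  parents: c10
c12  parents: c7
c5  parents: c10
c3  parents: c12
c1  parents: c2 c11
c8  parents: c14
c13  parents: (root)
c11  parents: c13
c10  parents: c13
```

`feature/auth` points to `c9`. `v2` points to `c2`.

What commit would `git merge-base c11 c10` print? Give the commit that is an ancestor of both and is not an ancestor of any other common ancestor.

c13

Ancestors of c11: {c11, c13}.
Ancestors of c10: {c10, c13}.
Common ancestors: {c13}.
The only common ancestor is c13, so it is the merge base.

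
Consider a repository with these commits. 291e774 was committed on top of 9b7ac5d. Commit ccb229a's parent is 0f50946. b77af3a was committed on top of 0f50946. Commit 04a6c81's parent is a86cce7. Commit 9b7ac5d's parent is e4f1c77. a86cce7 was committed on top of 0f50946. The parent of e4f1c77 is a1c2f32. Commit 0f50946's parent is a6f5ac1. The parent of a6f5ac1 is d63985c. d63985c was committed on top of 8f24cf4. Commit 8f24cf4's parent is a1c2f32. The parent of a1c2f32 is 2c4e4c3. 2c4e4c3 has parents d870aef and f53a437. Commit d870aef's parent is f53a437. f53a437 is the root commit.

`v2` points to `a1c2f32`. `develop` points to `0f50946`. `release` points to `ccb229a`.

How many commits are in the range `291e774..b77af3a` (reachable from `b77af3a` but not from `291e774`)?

Reachable from b77af3a: {0f50946, 2c4e4c3, 8f24cf4, a1c2f32, a6f5ac1, b77af3a, d63985c, d870aef, f53a437}.
Reachable from 291e774: {291e774, 2c4e4c3, 9b7ac5d, a1c2f32, d870aef, e4f1c77, f53a437}.
In b77af3a's history but not 291e774's: {0f50946, 8f24cf4, a6f5ac1, b77af3a, d63985c} — 5 commits.

5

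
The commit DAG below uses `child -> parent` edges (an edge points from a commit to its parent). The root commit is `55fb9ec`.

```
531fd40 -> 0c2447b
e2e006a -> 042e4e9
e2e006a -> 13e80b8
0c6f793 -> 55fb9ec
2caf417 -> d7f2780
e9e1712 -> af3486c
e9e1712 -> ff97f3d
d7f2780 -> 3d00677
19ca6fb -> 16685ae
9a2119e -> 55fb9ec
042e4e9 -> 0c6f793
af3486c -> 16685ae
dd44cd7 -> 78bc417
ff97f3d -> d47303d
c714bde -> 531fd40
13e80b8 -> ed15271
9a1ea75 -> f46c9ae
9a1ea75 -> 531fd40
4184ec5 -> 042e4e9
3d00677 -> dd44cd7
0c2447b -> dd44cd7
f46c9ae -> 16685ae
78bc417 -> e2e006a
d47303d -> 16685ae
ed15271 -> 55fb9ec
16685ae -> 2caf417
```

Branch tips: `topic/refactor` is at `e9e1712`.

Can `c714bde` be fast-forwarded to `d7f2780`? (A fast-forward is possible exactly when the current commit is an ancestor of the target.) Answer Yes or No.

No

A fast-forward from c714bde to d7f2780 is possible iff c714bde is an ancestor of d7f2780.
Ancestors of d7f2780: {042e4e9, 0c6f793, 13e80b8, 3d00677, 55fb9ec, 78bc417, d7f2780, dd44cd7, e2e006a, ed15271}.
c714bde is not among them, so fast-forward is not possible.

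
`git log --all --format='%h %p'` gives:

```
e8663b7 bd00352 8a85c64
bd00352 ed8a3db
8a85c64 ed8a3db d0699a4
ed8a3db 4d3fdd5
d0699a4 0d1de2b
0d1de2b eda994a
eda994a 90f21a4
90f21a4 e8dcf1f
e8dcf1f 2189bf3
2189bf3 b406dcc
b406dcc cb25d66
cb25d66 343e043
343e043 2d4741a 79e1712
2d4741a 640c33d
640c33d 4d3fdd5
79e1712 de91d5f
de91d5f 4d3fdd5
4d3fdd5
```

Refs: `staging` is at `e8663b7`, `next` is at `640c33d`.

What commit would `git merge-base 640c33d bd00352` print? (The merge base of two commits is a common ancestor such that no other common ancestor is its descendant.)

Ancestors of 640c33d: {4d3fdd5, 640c33d}.
Ancestors of bd00352: {4d3fdd5, bd00352, ed8a3db}.
Common ancestors: {4d3fdd5}.
The only common ancestor is 4d3fdd5, so it is the merge base.

4d3fdd5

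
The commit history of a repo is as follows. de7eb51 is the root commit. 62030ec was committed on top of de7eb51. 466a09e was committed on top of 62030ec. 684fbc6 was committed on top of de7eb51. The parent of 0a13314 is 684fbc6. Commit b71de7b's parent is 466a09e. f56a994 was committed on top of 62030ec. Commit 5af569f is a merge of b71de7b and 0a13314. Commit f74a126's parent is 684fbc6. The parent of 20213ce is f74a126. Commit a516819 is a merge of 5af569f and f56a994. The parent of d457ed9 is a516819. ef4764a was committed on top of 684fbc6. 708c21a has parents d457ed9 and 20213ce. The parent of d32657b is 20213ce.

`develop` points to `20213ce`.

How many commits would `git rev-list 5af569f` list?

Walking parent pointers from 5af569f: reachable set = {0a13314, 466a09e, 5af569f, 62030ec, 684fbc6, b71de7b, de7eb51}.
That is 7 commits.

7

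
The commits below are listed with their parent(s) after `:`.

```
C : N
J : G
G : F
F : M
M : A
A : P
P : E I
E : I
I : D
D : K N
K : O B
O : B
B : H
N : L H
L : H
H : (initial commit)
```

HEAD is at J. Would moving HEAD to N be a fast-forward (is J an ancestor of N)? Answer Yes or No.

No

A fast-forward from J to N is possible iff J is an ancestor of N.
Ancestors of N: {H, L, N}.
J is not among them, so fast-forward is not possible.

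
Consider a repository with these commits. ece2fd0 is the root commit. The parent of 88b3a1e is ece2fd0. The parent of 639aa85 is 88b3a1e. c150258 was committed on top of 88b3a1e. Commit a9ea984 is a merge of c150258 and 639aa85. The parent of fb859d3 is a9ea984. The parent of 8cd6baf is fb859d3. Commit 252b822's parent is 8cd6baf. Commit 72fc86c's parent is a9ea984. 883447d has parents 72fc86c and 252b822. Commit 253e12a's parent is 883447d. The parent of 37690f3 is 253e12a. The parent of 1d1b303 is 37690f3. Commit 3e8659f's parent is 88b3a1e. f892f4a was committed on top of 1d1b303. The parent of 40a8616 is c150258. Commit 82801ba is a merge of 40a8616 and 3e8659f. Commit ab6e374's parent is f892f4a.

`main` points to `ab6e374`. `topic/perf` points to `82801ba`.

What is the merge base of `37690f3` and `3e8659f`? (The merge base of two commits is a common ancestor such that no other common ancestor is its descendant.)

88b3a1e

Ancestors of 37690f3: {252b822, 253e12a, 37690f3, 639aa85, 72fc86c, 883447d, 88b3a1e, 8cd6baf, a9ea984, c150258, ece2fd0, fb859d3}.
Ancestors of 3e8659f: {3e8659f, 88b3a1e, ece2fd0}.
Common ancestors: {88b3a1e, ece2fd0}.
Among these, 88b3a1e is not an ancestor of any other common ancestor — it is the merge base.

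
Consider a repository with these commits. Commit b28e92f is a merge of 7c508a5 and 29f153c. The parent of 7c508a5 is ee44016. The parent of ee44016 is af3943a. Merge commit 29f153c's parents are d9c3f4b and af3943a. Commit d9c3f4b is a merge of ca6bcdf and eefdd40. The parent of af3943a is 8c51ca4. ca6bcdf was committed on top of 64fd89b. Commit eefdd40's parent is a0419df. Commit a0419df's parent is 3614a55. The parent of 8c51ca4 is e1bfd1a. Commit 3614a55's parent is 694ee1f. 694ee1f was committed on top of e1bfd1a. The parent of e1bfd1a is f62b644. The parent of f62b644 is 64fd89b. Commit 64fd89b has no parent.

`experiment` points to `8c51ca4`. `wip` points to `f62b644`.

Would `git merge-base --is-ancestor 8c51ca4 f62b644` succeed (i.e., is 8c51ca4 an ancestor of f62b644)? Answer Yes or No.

Ancestors of f62b644: {64fd89b, f62b644}.
8c51ca4 is not in that set, so it is not an ancestor of f62b644.

No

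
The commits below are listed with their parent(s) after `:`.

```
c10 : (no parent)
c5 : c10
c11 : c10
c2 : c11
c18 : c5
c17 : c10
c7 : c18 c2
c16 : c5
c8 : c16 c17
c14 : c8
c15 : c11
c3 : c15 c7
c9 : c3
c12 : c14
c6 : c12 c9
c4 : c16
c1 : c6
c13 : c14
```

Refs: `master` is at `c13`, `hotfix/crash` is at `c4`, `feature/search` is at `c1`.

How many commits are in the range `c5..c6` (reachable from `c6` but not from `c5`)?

Reachable from c6: {c10, c11, c12, c14, c15, c16, c17, c18, c2, c3, c5, c6, c7, c8, c9}.
Reachable from c5: {c10, c5}.
In c6's history but not c5's: {c11, c12, c14, c15, c16, c17, c18, c2, c3, c6, c7, c8, c9} — 13 commits.

13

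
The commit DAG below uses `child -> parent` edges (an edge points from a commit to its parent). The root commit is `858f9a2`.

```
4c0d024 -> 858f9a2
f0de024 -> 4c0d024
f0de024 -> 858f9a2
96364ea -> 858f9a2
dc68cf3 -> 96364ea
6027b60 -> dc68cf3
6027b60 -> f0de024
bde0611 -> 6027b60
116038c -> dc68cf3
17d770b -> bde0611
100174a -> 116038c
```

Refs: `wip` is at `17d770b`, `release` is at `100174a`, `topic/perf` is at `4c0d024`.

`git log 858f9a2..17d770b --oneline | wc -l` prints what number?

7

Reachable from 17d770b: {17d770b, 4c0d024, 6027b60, 858f9a2, 96364ea, bde0611, dc68cf3, f0de024}.
Reachable from 858f9a2: {858f9a2}.
In 17d770b's history but not 858f9a2's: {17d770b, 4c0d024, 6027b60, 96364ea, bde0611, dc68cf3, f0de024} — 7 commits.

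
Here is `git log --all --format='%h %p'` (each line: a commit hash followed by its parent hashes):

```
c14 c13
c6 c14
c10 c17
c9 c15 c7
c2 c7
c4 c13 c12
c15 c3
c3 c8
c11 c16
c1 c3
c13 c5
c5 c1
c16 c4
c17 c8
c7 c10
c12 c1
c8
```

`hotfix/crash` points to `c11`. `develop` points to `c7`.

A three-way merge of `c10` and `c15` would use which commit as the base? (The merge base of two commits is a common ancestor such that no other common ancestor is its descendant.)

Ancestors of c10: {c10, c17, c8}.
Ancestors of c15: {c15, c3, c8}.
Common ancestors: {c8}.
The only common ancestor is c8, so it is the merge base.

c8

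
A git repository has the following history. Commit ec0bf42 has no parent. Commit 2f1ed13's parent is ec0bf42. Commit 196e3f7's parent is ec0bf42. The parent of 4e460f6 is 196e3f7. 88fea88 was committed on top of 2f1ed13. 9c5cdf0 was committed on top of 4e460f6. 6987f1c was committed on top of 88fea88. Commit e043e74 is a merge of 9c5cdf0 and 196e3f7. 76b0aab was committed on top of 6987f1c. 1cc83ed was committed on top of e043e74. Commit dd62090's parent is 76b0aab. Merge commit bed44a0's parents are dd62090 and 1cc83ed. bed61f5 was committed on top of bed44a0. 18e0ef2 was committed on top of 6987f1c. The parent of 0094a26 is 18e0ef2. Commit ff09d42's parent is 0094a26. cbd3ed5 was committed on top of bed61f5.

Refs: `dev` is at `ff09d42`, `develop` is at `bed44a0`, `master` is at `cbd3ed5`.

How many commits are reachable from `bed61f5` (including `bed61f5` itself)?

Walking parent pointers from bed61f5: reachable set = {196e3f7, 1cc83ed, 2f1ed13, 4e460f6, 6987f1c, 76b0aab, 88fea88, 9c5cdf0, bed44a0, bed61f5, dd62090, e043e74, ec0bf42}.
That is 13 commits.

13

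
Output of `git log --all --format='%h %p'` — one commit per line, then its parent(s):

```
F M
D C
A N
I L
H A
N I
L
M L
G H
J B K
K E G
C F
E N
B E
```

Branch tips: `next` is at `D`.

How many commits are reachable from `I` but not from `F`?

Reachable from I: {I, L}.
Reachable from F: {F, L, M}.
In I's history but not F's: {I} — 1 commit.

1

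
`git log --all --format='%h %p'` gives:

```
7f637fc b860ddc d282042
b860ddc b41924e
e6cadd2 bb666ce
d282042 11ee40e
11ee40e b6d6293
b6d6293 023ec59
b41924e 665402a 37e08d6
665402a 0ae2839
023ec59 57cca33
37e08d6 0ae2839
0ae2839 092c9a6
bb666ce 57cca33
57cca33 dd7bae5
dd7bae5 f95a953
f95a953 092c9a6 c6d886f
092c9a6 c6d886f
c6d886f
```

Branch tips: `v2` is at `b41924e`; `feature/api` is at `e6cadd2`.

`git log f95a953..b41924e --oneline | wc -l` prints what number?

Reachable from b41924e: {092c9a6, 0ae2839, 37e08d6, 665402a, b41924e, c6d886f}.
Reachable from f95a953: {092c9a6, c6d886f, f95a953}.
In b41924e's history but not f95a953's: {0ae2839, 37e08d6, 665402a, b41924e} — 4 commits.

4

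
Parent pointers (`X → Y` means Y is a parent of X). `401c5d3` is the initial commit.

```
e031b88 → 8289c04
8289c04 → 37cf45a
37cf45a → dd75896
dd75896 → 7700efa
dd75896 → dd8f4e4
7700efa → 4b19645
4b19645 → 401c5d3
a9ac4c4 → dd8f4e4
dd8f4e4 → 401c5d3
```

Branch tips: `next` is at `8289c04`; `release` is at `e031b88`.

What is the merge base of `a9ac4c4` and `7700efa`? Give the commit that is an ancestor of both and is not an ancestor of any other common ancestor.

401c5d3

Ancestors of a9ac4c4: {401c5d3, a9ac4c4, dd8f4e4}.
Ancestors of 7700efa: {401c5d3, 4b19645, 7700efa}.
Common ancestors: {401c5d3}.
The only common ancestor is 401c5d3, so it is the merge base.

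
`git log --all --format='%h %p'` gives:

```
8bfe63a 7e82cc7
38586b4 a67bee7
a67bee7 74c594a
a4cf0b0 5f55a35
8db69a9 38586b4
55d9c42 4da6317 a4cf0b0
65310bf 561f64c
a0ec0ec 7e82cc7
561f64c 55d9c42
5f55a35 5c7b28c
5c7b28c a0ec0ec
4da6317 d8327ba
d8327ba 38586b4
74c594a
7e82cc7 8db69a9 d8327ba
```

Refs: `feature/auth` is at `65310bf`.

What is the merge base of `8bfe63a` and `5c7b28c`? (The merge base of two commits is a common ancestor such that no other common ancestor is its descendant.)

7e82cc7

Ancestors of 8bfe63a: {38586b4, 74c594a, 7e82cc7, 8bfe63a, 8db69a9, a67bee7, d8327ba}.
Ancestors of 5c7b28c: {38586b4, 5c7b28c, 74c594a, 7e82cc7, 8db69a9, a0ec0ec, a67bee7, d8327ba}.
Common ancestors: {38586b4, 74c594a, 7e82cc7, 8db69a9, a67bee7, d8327ba}.
Among these, 7e82cc7 is not an ancestor of any other common ancestor — it is the merge base.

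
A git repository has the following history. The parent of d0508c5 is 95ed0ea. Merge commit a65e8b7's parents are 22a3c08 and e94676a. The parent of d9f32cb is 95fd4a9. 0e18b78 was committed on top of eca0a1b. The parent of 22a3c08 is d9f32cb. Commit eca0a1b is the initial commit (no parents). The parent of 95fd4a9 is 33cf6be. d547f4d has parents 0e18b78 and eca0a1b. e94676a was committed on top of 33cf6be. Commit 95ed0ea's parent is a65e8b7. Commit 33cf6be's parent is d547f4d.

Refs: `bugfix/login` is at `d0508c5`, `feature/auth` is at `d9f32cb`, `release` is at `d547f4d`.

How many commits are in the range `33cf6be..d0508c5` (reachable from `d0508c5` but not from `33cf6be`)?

7

Reachable from d0508c5: {0e18b78, 22a3c08, 33cf6be, 95ed0ea, 95fd4a9, a65e8b7, d0508c5, d547f4d, d9f32cb, e94676a, eca0a1b}.
Reachable from 33cf6be: {0e18b78, 33cf6be, d547f4d, eca0a1b}.
In d0508c5's history but not 33cf6be's: {22a3c08, 95ed0ea, 95fd4a9, a65e8b7, d0508c5, d9f32cb, e94676a} — 7 commits.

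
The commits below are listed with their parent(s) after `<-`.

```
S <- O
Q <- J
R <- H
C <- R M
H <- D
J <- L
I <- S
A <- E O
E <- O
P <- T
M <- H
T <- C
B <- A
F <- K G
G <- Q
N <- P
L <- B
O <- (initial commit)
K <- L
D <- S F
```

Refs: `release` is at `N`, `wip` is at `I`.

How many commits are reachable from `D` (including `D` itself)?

Walking parent pointers from D: reachable set = {A, B, D, E, F, G, J, K, L, O, Q, S}.
That is 12 commits.

12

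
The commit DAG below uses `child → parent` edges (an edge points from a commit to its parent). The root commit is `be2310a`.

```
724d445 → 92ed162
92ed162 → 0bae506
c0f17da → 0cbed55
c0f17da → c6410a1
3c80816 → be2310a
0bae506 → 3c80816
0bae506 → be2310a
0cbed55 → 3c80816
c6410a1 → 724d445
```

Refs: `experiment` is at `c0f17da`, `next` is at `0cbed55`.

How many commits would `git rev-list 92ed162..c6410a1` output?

Reachable from c6410a1: {0bae506, 3c80816, 724d445, 92ed162, be2310a, c6410a1}.
Reachable from 92ed162: {0bae506, 3c80816, 92ed162, be2310a}.
In c6410a1's history but not 92ed162's: {724d445, c6410a1} — 2 commits.

2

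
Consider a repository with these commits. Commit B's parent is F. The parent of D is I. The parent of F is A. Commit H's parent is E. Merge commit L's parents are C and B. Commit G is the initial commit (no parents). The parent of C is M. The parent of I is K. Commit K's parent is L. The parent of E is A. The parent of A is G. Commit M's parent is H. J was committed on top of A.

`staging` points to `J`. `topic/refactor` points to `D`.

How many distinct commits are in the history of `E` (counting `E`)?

3

Walking parent pointers from E: reachable set = {A, E, G}.
That is 3 commits.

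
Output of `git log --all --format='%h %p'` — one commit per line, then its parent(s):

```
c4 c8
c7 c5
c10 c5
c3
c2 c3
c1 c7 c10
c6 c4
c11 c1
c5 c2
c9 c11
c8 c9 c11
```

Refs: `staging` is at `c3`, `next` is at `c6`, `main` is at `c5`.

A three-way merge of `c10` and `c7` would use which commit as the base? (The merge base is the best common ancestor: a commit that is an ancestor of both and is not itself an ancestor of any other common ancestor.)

c5

Ancestors of c10: {c10, c2, c3, c5}.
Ancestors of c7: {c2, c3, c5, c7}.
Common ancestors: {c2, c3, c5}.
Among these, c5 is not an ancestor of any other common ancestor — it is the merge base.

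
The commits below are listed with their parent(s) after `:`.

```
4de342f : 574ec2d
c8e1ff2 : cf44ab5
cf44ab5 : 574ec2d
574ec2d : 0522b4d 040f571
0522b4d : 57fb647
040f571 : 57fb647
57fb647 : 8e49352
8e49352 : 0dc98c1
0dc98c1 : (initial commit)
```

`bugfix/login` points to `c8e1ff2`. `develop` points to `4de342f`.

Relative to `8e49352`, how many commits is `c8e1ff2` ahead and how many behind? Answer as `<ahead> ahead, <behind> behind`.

6 ahead, 0 behind

Reachable from c8e1ff2: {040f571, 0522b4d, 0dc98c1, 574ec2d, 57fb647, 8e49352, c8e1ff2, cf44ab5}.
Reachable from 8e49352: {0dc98c1, 8e49352}.
Only in c8e1ff2's history (ahead): {040f571, 0522b4d, 574ec2d, 57fb647, c8e1ff2, cf44ab5} — 6.
Only in 8e49352's history (behind): {} — 0.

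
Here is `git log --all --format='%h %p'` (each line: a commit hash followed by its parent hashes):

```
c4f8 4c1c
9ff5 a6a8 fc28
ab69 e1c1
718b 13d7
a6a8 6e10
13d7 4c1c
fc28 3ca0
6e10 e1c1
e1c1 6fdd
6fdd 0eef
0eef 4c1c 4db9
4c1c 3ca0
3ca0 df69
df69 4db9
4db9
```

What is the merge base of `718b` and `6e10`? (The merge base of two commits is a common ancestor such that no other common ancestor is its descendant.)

Ancestors of 718b: {13d7, 3ca0, 4c1c, 4db9, 718b, df69}.
Ancestors of 6e10: {0eef, 3ca0, 4c1c, 4db9, 6e10, 6fdd, df69, e1c1}.
Common ancestors: {3ca0, 4c1c, 4db9, df69}.
Among these, 4c1c is not an ancestor of any other common ancestor — it is the merge base.

4c1c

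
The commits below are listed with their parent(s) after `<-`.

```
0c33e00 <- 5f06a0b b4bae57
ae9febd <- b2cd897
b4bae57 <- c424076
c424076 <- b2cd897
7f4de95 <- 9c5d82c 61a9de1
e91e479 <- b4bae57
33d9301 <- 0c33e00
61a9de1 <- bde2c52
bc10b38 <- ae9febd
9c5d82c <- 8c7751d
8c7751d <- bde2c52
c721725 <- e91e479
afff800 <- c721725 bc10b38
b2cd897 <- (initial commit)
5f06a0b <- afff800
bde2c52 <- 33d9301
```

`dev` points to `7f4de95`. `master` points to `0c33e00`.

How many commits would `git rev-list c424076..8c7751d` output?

11

Reachable from 8c7751d: {0c33e00, 33d9301, 5f06a0b, 8c7751d, ae9febd, afff800, b2cd897, b4bae57, bc10b38, bde2c52, c424076, c721725, e91e479}.
Reachable from c424076: {b2cd897, c424076}.
In 8c7751d's history but not c424076's: {0c33e00, 33d9301, 5f06a0b, 8c7751d, ae9febd, afff800, b4bae57, bc10b38, bde2c52, c721725, e91e479} — 11 commits.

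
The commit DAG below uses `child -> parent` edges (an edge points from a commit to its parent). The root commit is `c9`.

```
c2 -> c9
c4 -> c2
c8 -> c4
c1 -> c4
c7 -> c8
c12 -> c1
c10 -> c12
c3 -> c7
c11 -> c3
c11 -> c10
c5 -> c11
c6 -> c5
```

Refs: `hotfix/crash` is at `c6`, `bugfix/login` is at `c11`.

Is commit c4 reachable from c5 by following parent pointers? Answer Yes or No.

Ancestors of c5 (commits reachable by following parents): {c1, c10, c11, c12, c2, c3, c4, c5, c7, c8, c9}.
c4 is in that set, so it is an ancestor of c5.

Yes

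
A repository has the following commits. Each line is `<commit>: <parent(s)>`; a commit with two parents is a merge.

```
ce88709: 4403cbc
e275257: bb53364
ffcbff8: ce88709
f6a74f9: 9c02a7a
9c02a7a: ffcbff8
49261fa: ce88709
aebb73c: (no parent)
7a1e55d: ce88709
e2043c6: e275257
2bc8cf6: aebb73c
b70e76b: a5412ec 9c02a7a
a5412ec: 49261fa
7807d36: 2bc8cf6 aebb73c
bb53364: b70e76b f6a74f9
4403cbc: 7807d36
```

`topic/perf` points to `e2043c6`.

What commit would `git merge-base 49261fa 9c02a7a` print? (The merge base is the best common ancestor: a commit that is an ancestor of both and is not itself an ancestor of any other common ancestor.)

ce88709

Ancestors of 49261fa: {2bc8cf6, 4403cbc, 49261fa, 7807d36, aebb73c, ce88709}.
Ancestors of 9c02a7a: {2bc8cf6, 4403cbc, 7807d36, 9c02a7a, aebb73c, ce88709, ffcbff8}.
Common ancestors: {2bc8cf6, 4403cbc, 7807d36, aebb73c, ce88709}.
Among these, ce88709 is not an ancestor of any other common ancestor — it is the merge base.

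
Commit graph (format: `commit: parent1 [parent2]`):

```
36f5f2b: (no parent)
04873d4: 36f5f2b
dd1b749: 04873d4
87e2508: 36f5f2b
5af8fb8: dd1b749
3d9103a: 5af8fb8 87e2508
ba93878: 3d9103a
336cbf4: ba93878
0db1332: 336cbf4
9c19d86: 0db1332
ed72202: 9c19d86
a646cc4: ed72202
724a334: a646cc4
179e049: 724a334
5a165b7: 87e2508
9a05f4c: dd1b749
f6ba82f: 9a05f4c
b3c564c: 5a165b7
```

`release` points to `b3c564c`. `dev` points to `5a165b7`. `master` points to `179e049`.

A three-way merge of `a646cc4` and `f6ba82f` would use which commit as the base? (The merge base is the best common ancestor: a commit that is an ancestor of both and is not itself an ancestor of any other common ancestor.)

dd1b749

Ancestors of a646cc4: {04873d4, 0db1332, 336cbf4, 36f5f2b, 3d9103a, 5af8fb8, 87e2508, 9c19d86, a646cc4, ba93878, dd1b749, ed72202}.
Ancestors of f6ba82f: {04873d4, 36f5f2b, 9a05f4c, dd1b749, f6ba82f}.
Common ancestors: {04873d4, 36f5f2b, dd1b749}.
Among these, dd1b749 is not an ancestor of any other common ancestor — it is the merge base.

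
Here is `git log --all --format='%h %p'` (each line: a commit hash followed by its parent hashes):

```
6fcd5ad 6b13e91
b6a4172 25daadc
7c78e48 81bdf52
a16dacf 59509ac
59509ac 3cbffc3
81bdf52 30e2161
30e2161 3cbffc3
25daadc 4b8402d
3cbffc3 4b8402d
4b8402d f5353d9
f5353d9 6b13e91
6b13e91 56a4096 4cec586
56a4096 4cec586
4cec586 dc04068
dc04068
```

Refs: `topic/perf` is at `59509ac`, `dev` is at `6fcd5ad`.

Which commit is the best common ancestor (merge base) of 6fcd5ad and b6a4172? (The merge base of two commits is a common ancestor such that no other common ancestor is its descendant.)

6b13e91

Ancestors of 6fcd5ad: {4cec586, 56a4096, 6b13e91, 6fcd5ad, dc04068}.
Ancestors of b6a4172: {25daadc, 4b8402d, 4cec586, 56a4096, 6b13e91, b6a4172, dc04068, f5353d9}.
Common ancestors: {4cec586, 56a4096, 6b13e91, dc04068}.
Among these, 6b13e91 is not an ancestor of any other common ancestor — it is the merge base.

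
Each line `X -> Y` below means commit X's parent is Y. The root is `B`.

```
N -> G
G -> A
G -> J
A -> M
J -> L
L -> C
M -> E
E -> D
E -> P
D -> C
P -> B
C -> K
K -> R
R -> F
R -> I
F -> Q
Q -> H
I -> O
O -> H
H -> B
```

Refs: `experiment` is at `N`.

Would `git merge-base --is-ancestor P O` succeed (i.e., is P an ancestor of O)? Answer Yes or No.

No

Ancestors of O: {B, H, O}.
P is not in that set, so it is not an ancestor of O.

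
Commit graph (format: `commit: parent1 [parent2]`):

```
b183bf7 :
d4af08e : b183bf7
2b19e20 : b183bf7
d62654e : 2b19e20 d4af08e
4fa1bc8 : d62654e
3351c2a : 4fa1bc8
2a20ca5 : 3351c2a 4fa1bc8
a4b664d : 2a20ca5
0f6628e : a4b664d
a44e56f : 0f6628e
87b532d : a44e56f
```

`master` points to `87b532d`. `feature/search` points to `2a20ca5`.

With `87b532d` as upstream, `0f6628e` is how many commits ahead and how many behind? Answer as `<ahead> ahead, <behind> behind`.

0 ahead, 2 behind

Reachable from 0f6628e: {0f6628e, 2a20ca5, 2b19e20, 3351c2a, 4fa1bc8, a4b664d, b183bf7, d4af08e, d62654e}.
Reachable from 87b532d: {0f6628e, 2a20ca5, 2b19e20, 3351c2a, 4fa1bc8, 87b532d, a44e56f, a4b664d, b183bf7, d4af08e, d62654e}.
Only in 0f6628e's history (ahead): {} — 0.
Only in 87b532d's history (behind): {87b532d, a44e56f} — 2.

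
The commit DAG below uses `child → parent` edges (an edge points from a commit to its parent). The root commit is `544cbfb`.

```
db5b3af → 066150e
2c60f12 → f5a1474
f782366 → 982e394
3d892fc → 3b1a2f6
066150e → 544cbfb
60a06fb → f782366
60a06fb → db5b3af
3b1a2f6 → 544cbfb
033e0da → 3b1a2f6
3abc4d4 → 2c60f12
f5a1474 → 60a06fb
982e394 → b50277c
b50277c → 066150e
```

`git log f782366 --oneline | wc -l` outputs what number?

5

Walking parent pointers from f782366: reachable set = {066150e, 544cbfb, 982e394, b50277c, f782366}.
That is 5 commits.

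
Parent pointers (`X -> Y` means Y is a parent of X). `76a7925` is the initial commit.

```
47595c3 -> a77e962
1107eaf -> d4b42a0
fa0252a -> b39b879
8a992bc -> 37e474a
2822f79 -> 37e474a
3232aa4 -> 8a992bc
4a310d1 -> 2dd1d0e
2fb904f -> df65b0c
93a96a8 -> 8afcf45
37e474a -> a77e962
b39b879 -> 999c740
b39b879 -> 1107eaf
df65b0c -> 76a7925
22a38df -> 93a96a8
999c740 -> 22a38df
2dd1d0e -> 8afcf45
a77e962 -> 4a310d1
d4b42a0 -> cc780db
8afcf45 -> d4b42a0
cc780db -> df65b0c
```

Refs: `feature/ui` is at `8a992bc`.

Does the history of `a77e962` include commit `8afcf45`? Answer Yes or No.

Ancestors of a77e962 (commits reachable by following parents): {2dd1d0e, 4a310d1, 76a7925, 8afcf45, a77e962, cc780db, d4b42a0, df65b0c}.
8afcf45 is in that set, so it is an ancestor of a77e962.

Yes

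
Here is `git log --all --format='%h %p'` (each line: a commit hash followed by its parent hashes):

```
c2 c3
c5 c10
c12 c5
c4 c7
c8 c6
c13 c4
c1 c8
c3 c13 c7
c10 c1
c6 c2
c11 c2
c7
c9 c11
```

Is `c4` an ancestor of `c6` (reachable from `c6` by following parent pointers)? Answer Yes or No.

Ancestors of c6 (commits reachable by following parents): {c13, c2, c3, c4, c6, c7}.
c4 is in that set, so it is an ancestor of c6.

Yes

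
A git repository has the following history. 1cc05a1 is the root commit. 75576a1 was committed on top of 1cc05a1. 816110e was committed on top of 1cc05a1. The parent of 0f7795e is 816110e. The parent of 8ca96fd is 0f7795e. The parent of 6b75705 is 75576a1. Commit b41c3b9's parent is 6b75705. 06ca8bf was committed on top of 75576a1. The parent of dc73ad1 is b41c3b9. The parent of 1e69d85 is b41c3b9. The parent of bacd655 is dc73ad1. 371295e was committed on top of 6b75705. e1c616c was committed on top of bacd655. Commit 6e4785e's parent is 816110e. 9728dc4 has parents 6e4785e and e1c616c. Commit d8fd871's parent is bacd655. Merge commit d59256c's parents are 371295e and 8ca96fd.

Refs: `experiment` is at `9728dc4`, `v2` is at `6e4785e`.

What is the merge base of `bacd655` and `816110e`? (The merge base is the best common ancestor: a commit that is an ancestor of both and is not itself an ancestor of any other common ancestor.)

1cc05a1

Ancestors of bacd655: {1cc05a1, 6b75705, 75576a1, b41c3b9, bacd655, dc73ad1}.
Ancestors of 816110e: {1cc05a1, 816110e}.
Common ancestors: {1cc05a1}.
The only common ancestor is 1cc05a1, so it is the merge base.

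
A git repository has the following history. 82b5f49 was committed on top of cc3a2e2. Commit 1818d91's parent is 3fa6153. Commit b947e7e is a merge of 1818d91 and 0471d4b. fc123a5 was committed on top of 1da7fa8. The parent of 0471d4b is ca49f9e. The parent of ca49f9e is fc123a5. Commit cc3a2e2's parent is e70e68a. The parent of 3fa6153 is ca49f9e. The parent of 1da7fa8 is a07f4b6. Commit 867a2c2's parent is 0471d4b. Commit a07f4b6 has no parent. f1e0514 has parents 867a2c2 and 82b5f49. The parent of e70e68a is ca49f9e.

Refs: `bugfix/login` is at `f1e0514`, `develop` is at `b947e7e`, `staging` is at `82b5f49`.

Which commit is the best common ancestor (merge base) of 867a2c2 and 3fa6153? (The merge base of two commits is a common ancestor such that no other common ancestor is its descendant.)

Ancestors of 867a2c2: {0471d4b, 1da7fa8, 867a2c2, a07f4b6, ca49f9e, fc123a5}.
Ancestors of 3fa6153: {1da7fa8, 3fa6153, a07f4b6, ca49f9e, fc123a5}.
Common ancestors: {1da7fa8, a07f4b6, ca49f9e, fc123a5}.
Among these, ca49f9e is not an ancestor of any other common ancestor — it is the merge base.

ca49f9e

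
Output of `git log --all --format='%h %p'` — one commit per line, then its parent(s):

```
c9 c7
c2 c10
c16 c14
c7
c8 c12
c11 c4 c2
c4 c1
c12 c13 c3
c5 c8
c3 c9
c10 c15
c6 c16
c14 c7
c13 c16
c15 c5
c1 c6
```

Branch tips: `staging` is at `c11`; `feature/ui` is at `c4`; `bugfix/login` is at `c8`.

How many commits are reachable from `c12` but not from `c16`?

Reachable from c12: {c12, c13, c14, c16, c3, c7, c9}.
Reachable from c16: {c14, c16, c7}.
In c12's history but not c16's: {c12, c13, c3, c9} — 4 commits.

4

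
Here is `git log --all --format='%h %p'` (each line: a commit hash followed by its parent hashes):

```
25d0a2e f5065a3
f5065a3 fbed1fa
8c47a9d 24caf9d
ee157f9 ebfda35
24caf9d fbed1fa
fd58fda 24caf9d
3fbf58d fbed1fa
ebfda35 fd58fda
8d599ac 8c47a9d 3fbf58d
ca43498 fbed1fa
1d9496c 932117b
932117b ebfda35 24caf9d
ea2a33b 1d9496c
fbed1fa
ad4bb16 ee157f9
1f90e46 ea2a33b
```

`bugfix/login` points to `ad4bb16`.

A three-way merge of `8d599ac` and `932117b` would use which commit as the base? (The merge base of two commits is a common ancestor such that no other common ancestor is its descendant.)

24caf9d

Ancestors of 8d599ac: {24caf9d, 3fbf58d, 8c47a9d, 8d599ac, fbed1fa}.
Ancestors of 932117b: {24caf9d, 932117b, ebfda35, fbed1fa, fd58fda}.
Common ancestors: {24caf9d, fbed1fa}.
Among these, 24caf9d is not an ancestor of any other common ancestor — it is the merge base.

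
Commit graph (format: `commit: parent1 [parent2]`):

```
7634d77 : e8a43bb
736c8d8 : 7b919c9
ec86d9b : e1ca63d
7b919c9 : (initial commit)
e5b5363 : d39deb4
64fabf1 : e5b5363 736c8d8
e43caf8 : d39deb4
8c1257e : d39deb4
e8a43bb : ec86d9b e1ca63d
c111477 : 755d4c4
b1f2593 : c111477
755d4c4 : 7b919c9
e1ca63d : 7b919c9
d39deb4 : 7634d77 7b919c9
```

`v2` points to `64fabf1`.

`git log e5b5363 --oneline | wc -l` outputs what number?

Walking parent pointers from e5b5363: reachable set = {7634d77, 7b919c9, d39deb4, e1ca63d, e5b5363, e8a43bb, ec86d9b}.
That is 7 commits.

7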